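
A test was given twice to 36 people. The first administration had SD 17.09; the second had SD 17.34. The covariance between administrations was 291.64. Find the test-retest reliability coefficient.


r = cov(X,Y) / (SD_X * SD_Y)
r = 291.64 / (17.09 * 17.34)
r = 291.64 / 296.3406
r = 0.9841

0.9841


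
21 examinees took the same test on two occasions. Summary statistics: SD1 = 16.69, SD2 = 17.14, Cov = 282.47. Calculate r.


r = cov(X,Y) / (SD_X * SD_Y)
r = 282.47 / (16.69 * 17.14)
r = 282.47 / 286.0666
r = 0.9874

0.9874


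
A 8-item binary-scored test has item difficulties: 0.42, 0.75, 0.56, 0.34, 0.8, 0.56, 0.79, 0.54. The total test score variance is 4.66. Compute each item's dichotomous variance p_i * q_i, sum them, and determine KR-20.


For each item, compute p_i * q_i:
  Item 1: 0.42 * 0.58 = 0.2436
  Item 2: 0.75 * 0.25 = 0.1875
  Item 3: 0.56 * 0.44 = 0.2464
  Item 4: 0.34 * 0.66 = 0.2244
  Item 5: 0.8 * 0.2 = 0.16
  Item 6: 0.56 * 0.44 = 0.2464
  Item 7: 0.79 * 0.21 = 0.1659
  Item 8: 0.54 * 0.46 = 0.2484
Sum(p_i * q_i) = 0.2436 + 0.1875 + 0.2464 + 0.2244 + 0.16 + 0.2464 + 0.1659 + 0.2484 = 1.7226
KR-20 = (k/(k-1)) * (1 - Sum(p_i*q_i) / Var_total)
= (8/7) * (1 - 1.7226/4.66)
= 1.1429 * 0.6303
KR-20 = 0.7204

0.7204


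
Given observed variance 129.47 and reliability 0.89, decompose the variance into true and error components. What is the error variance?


var_true = rxx * var_obs = 0.89 * 129.47 = 115.2283
var_error = var_obs - var_true
var_error = 129.47 - 115.2283
var_error = 14.2417

14.2417


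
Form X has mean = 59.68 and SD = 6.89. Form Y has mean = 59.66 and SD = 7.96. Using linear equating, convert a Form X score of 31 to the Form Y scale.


slope = SD_Y / SD_X = 7.96 / 6.89 ~ 1.1553
intercept = mean_Y - slope * mean_X = 59.66 - (7.96 / 6.89) * 59.68 ~ -9.2882
Y = slope * X + intercept. To avoid rounding drift from the rounded slope/intercept, evaluate the equivalent form Y = mean_Y + SD_Y * (X - mean_X) / SD_X at full precision:
Y = 59.66 + 7.96 * (31 - 59.68) / 6.89
Y = 59.66 - 7.96 * 28.68 / 6.89
Y = 59.66 - 228.2928 / 6.89
Y = 59.66 - 33.1339
Y = 26.5261

26.5261


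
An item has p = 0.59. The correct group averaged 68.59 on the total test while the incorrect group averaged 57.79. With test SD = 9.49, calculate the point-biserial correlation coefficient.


q = 1 - p = 0.41
rpb = ((M1 - M0) / SD) * sqrt(p * q)
rpb = ((68.59 - 57.79) / 9.49) * sqrt(0.59 * 0.41)
rpb = 0.5597

0.5597


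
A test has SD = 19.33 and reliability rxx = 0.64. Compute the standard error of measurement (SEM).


SEM = SD * sqrt(1 - rxx)
SEM = 19.33 * sqrt(1 - 0.64)
SEM = 19.33 * sqrt(0.36) = 19.33 * 0.6
SEM = 11.598

11.598


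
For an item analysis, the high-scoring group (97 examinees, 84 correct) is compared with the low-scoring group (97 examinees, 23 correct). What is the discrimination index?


p_upper = 84/97 = 0.866
p_lower = 23/97 = 0.2371
D = 0.866 - 0.2371 = 0.6289

0.6289


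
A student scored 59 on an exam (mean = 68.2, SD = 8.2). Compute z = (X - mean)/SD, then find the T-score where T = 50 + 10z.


z = (X - mean) / SD = (59 - 68.2) / 8.2
z = -9.2 / 8.2
z = -1.122
T-score = T = 50 + 10z
Carry z at full precision (z = -9.2 / 8.2) into the conversion:
T-score = 50 + 10 * (-9.2 / 8.2) = 50 + -92 / 8.2
T-score = 50 + -11.2195
T-score = 38.7805

38.7805


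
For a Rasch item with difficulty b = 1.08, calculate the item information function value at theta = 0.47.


P = 1/(1+exp(-(0.47-1.08))) = 0.3521
I = P*(1-P) = 0.3521 * 0.6479
I = 0.2281

0.2281


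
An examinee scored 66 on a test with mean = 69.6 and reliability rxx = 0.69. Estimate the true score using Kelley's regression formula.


T_est = rxx * X + (1 - rxx) * mean
T_est = 0.69 * 66 + 0.31 * 69.6
T_est = 45.54 + 21.576
T_est = 67.116

67.116


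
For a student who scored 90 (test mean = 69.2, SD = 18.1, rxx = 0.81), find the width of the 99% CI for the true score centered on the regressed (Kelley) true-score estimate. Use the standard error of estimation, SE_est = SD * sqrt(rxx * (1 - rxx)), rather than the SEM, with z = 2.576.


True score estimate = 0.81*90 + 0.19*69.2 = 86.048
SE_est = SD * sqrt(rxx * (1 - rxx)) = 18.1 * sqrt(0.81 * 0.19) = 18.1 * sqrt(0.1539) = 7.100646
CI = T_est +/- z * SE_est, so width = 2 * z * SE_est = 2 * 2.576 * 7.100646
Width = 36.5825

36.5825


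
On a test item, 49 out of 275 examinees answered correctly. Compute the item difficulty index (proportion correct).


Item difficulty p = number correct / total examinees
p = 49 / 275
p = 0.1782

0.1782


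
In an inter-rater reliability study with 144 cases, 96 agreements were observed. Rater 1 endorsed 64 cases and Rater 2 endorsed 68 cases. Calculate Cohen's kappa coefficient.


P_o = 96/144 = 0.666667
P_e = (64*68 + 80*76) / 20736 = 0.503086
kappa = (P_o - P_e) / (1 - P_e)
kappa = (0.666667 - 0.503086) / (1 - 0.503086)
kappa = 0.3292

0.3292


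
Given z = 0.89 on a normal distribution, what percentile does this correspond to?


CDF(z) = 0.5 * (1 + erf(z/sqrt(2)))
erf(0.6293) = 0.6265
CDF = 0.8133
Percentile rank = 0.8133 * 100 = 81.33

81.33


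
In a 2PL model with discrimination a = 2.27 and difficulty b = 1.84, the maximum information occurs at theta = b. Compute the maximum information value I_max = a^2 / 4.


For 2PL, max info at theta = b = 1.84
I_max = a^2 / 4 = 2.27^2 / 4
= 5.1529 / 4
I_max = 1.2882

1.2882


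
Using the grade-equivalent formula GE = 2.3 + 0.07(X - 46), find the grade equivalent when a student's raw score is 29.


raw - median = 29 - 46 = -17
slope * diff = 0.07 * -17 = -1.19
GE = 2.3 + -1.19
GE = 1.11

1.11


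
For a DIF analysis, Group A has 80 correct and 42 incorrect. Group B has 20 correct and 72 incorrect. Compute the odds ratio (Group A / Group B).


Odds_A = 80/42 = 1.9048
Odds_B = 20/72 = 0.2778
OR = Odds_A / Odds_B = 1.9048 / 0.2778
Exactly, OR = (80 * 72) / (42 * 20) = 5760 / 840
OR = 6.8571

6.8571


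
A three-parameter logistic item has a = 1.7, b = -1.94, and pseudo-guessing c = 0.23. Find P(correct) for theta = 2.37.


logit = 1.7*(2.37 - -1.94) = 7.327
P* = 1/(1 + exp(-7.327)) = 0.9993
P = 0.23 + (1 - 0.23) * 0.9993
P = 0.9995

0.9995


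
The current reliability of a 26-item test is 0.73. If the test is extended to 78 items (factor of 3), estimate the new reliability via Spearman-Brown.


r_new = (n * rxx) / (1 + (n-1) * rxx)
r_new = (3 * 0.73) / (1 + 2 * 0.73)
r_new = 2.19 / 2.46
r_new = 0.8902

0.8902


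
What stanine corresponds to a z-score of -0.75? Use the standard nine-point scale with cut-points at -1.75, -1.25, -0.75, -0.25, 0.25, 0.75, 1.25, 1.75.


Stanine boundaries: [-1.75, -1.25, -0.75, -0.25, 0.25, 0.75, 1.25, 1.75]
z = -0.75
Check each boundary:
  z >= -1.75 -> could be stanine 2
  z >= -1.25 -> could be stanine 3
  z >= -0.75 -> could be stanine 4
  z < -0.25
  z < 0.25
  z < 0.75
  z < 1.25
  z < 1.75
Highest qualifying boundary gives stanine = 4

4


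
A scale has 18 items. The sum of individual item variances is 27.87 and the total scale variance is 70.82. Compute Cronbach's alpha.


alpha = (k/(k-1)) * (1 - sum(si^2)/s_total^2)
= (18/17) * (1 - 27.87/70.82)
alpha = 0.6421

0.6421


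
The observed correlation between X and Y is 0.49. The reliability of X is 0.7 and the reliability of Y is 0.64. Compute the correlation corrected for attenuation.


r_corrected = rxy / sqrt(rxx * ryy)
= 0.49 / sqrt(0.7 * 0.64)
= 0.49 / sqrt(0.448)
= 0.49 / 0.669328
r_corrected = 0.7321

0.7321


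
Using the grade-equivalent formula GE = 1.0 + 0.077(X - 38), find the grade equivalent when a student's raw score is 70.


raw - median = 70 - 38 = 32
slope * diff = 0.077 * 32 = 2.464
GE = 1.0 + 2.464
GE = 3.464

3.464


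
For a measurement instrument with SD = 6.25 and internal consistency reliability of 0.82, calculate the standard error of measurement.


SEM = SD * sqrt(1 - rxx)
SEM = 6.25 * sqrt(1 - 0.82)
SEM = 6.25 * sqrt(0.18) = 6.25 * 0.424264
SEM = 2.6517

2.6517


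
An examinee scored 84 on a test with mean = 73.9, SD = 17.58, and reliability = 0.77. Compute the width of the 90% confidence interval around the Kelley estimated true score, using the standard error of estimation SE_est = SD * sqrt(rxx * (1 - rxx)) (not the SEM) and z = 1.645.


True score estimate = 0.77*84 + 0.23*73.9 = 81.677
SE_est = SD * sqrt(rxx * (1 - rxx)) = 17.58 * sqrt(0.77 * 0.23) = 17.58 * sqrt(0.1771) = 7.398235
CI = T_est +/- z * SE_est, so width = 2 * z * SE_est = 2 * 1.645 * 7.398235
Width = 24.3402

24.3402


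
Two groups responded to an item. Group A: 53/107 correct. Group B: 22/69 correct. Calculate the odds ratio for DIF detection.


Odds_A = 53/54 = 0.9815
Odds_B = 22/47 = 0.4681
OR = Odds_A / Odds_B = 0.9815 / 0.4681
Exactly, OR = (53 * 47) / (54 * 22) = 2491 / 1188
OR = 2.0968

2.0968


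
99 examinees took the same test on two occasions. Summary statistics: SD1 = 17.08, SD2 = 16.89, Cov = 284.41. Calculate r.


r = cov(X,Y) / (SD_X * SD_Y)
r = 284.41 / (17.08 * 16.89)
r = 284.41 / 288.4812
r = 0.9859

0.9859


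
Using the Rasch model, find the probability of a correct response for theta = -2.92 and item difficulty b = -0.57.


theta - b = -2.92 - -0.57 = -2.35
exp(-(theta - b)) = exp(2.35) = 10.4856
P = 1 / (1 + 10.4856)
P = 0.0871

0.0871


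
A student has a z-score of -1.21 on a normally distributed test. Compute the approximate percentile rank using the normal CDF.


CDF(z) = 0.5 * (1 + erf(z/sqrt(2)))
erf(-0.8556) = -0.7737
CDF = 0.1131
Percentile rank = 0.1131 * 100 = 11.31

11.31


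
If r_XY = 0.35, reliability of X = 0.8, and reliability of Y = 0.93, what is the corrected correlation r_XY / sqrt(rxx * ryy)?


r_corrected = rxy / sqrt(rxx * ryy)
= 0.35 / sqrt(0.8 * 0.93)
= 0.35 / sqrt(0.744)
= 0.35 / 0.862554
r_corrected = 0.4058

0.4058


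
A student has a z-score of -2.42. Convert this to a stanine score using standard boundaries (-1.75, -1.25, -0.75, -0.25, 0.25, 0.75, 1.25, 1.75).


Stanine boundaries: [-1.75, -1.25, -0.75, -0.25, 0.25, 0.75, 1.25, 1.75]
z = -2.42
Check each boundary:
  z < -1.75
  z < -1.25
  z < -0.75
  z < -0.25
  z < 0.25
  z < 0.75
  z < 1.25
  z < 1.75
Highest qualifying boundary gives stanine = 1

1


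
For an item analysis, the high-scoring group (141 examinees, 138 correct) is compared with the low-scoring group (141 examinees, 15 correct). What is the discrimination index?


p_upper = 138/141 = 0.9787
p_lower = 15/141 = 0.1064
D = 0.9787 - 0.1064 = 0.8723

0.8723


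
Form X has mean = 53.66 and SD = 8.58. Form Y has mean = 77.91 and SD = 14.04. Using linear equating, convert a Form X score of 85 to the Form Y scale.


slope = SD_Y / SD_X = 14.04 / 8.58 ~ 1.6364
intercept = mean_Y - slope * mean_X = 77.91 - (14.04 / 8.58) * 53.66 ~ -9.8973
Y = slope * X + intercept. To avoid rounding drift from the rounded slope/intercept, evaluate the equivalent form Y = mean_Y + SD_Y * (X - mean_X) / SD_X at full precision:
Y = 77.91 + 14.04 * (85 - 53.66) / 8.58
Y = 77.91 + 14.04 * 31.34 / 8.58
Y = 77.91 + 440.0136 / 8.58
Y = 77.91 + 51.2836
Y = 129.1936

129.1936


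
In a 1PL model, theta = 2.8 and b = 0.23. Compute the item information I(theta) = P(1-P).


P = 1/(1+exp(-(2.8-0.23))) = 0.9289
I = P*(1-P) = 0.9289 * 0.0711
I = 0.066

0.066


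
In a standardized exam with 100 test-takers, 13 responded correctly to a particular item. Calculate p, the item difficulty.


Item difficulty p = number correct / total examinees
p = 13 / 100
p = 0.13

0.13


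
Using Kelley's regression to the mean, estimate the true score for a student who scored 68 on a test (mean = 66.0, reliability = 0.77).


T_est = rxx * X + (1 - rxx) * mean
T_est = 0.77 * 68 + 0.23 * 66.0
T_est = 52.36 + 15.18
T_est = 67.54

67.54


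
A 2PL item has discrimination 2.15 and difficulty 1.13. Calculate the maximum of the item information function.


For 2PL, max info at theta = b = 1.13
I_max = a^2 / 4 = 2.15^2 / 4
= 4.6225 / 4
I_max = 1.1556

1.1556


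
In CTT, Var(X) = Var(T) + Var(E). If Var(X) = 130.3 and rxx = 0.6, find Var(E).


var_true = rxx * var_obs = 0.6 * 130.3 = 78.18
var_error = var_obs - var_true
var_error = 130.3 - 78.18
var_error = 52.12

52.12


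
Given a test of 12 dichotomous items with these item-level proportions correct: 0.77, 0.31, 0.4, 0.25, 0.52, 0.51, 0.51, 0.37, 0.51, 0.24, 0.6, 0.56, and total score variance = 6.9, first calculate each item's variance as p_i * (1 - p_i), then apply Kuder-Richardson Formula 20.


For each item, compute p_i * q_i:
  Item 1: 0.77 * 0.23 = 0.1771
  Item 2: 0.31 * 0.69 = 0.2139
  Item 3: 0.4 * 0.6 = 0.24
  Item 4: 0.25 * 0.75 = 0.1875
  Item 5: 0.52 * 0.48 = 0.2496
  Item 6: 0.51 * 0.49 = 0.2499
  Item 7: 0.51 * 0.49 = 0.2499
  Item 8: 0.37 * 0.63 = 0.2331
  Item 9: 0.51 * 0.49 = 0.2499
  Item 10: 0.24 * 0.76 = 0.1824
  Item 11: 0.6 * 0.4 = 0.24
  Item 12: 0.56 * 0.44 = 0.2464
Sum(p_i * q_i) = 0.1771 + 0.2139 + 0.24 + 0.1875 + 0.2496 + 0.2499 + 0.2499 + 0.2331 + 0.2499 + 0.1824 + 0.24 + 0.2464 = 2.7197
KR-20 = (k/(k-1)) * (1 - Sum(p_i*q_i) / Var_total)
= (12/11) * (1 - 2.7197/6.9)
= 1.0909 * 0.6058
KR-20 = 0.6609

0.6609


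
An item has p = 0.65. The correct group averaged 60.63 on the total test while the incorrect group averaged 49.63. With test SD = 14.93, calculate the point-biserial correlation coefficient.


q = 1 - p = 0.35
rpb = ((M1 - M0) / SD) * sqrt(p * q)
rpb = ((60.63 - 49.63) / 14.93) * sqrt(0.65 * 0.35)
rpb = 0.3514

0.3514


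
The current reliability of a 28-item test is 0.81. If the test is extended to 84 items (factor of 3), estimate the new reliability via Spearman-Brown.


r_new = (n * rxx) / (1 + (n-1) * rxx)
r_new = (3 * 0.81) / (1 + 2 * 0.81)
r_new = 2.43 / 2.62
r_new = 0.9275

0.9275


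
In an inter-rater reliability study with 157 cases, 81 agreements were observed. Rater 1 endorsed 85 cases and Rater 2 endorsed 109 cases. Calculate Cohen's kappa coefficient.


P_o = 81/157 = 0.515924
P_e = (85*109 + 72*48) / 24649 = 0.516086
kappa = (P_o - P_e) / (1 - P_e)
kappa = (0.515924 - 0.516086) / (1 - 0.516086)
kappa = -0.0003

-0.0003


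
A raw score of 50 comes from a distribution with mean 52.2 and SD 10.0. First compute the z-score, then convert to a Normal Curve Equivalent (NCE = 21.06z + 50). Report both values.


z = (X - mean) / SD = (50 - 52.2) / 10.0
z = -2.2 / 10.0
z = -0.22
NCE = NCE = 21.06z + 50
Carry z at full precision (z = -2.2 / 10.0) into the conversion:
NCE = 21.06 * (-2.2 / 10.0) + 50 = -46.332 / 10.0 + 50
NCE = -4.6332 + 50
NCE = 45.3668

45.3668


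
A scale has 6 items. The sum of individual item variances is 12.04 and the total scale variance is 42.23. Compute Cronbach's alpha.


alpha = (k/(k-1)) * (1 - sum(si^2)/s_total^2)
= (6/5) * (1 - 12.04/42.23)
alpha = 0.8579

0.8579


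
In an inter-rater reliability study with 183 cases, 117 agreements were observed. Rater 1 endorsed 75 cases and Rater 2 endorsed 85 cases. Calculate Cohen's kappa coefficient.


P_o = 117/183 = 0.639344
P_e = (75*85 + 108*98) / 33489 = 0.506405
kappa = (P_o - P_e) / (1 - P_e)
kappa = (0.639344 - 0.506405) / (1 - 0.506405)
kappa = 0.2693

0.2693


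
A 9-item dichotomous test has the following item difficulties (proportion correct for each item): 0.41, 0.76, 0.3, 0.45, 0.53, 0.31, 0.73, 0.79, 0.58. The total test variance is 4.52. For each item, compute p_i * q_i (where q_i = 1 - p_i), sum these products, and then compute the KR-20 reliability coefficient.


For each item, compute p_i * q_i:
  Item 1: 0.41 * 0.59 = 0.2419
  Item 2: 0.76 * 0.24 = 0.1824
  Item 3: 0.3 * 0.7 = 0.21
  Item 4: 0.45 * 0.55 = 0.2475
  Item 5: 0.53 * 0.47 = 0.2491
  Item 6: 0.31 * 0.69 = 0.2139
  Item 7: 0.73 * 0.27 = 0.1971
  Item 8: 0.79 * 0.21 = 0.1659
  Item 9: 0.58 * 0.42 = 0.2436
Sum(p_i * q_i) = 0.2419 + 0.1824 + 0.21 + 0.2475 + 0.2491 + 0.2139 + 0.1971 + 0.1659 + 0.2436 = 1.9514
KR-20 = (k/(k-1)) * (1 - Sum(p_i*q_i) / Var_total)
= (9/8) * (1 - 1.9514/4.52)
= 1.125 * 0.5683
KR-20 = 0.6393

0.6393


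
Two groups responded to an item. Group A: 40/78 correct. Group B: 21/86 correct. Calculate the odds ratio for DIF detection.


Odds_A = 40/38 = 1.0526
Odds_B = 21/65 = 0.3231
OR = Odds_A / Odds_B = 1.0526 / 0.3231
Exactly, OR = (40 * 65) / (38 * 21) = 2600 / 798
OR = 3.2581

3.2581


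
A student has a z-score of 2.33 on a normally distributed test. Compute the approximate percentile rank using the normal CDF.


CDF(z) = 0.5 * (1 + erf(z/sqrt(2)))
erf(1.6476) = 0.9802
CDF = 0.9901
Percentile rank = 0.9901 * 100 = 99.01

99.01


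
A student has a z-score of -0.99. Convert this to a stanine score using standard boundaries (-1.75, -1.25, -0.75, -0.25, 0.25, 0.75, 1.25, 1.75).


Stanine boundaries: [-1.75, -1.25, -0.75, -0.25, 0.25, 0.75, 1.25, 1.75]
z = -0.99
Check each boundary:
  z >= -1.75 -> could be stanine 2
  z >= -1.25 -> could be stanine 3
  z < -0.75
  z < -0.25
  z < 0.25
  z < 0.75
  z < 1.25
  z < 1.75
Highest qualifying boundary gives stanine = 3

3


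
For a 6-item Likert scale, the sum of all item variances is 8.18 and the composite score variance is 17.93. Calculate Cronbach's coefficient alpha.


alpha = (k/(k-1)) * (1 - sum(si^2)/s_total^2)
= (6/5) * (1 - 8.18/17.93)
alpha = 0.6525

0.6525


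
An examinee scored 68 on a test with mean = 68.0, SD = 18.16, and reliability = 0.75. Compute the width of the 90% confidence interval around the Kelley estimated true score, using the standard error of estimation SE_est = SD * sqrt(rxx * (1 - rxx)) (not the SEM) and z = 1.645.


True score estimate = 0.75*68 + 0.25*68.0 = 68.0
SE_est = SD * sqrt(rxx * (1 - rxx)) = 18.16 * sqrt(0.75 * 0.25) = 18.16 * sqrt(0.1875) = 7.863511
CI = T_est +/- z * SE_est, so width = 2 * z * SE_est = 2 * 1.645 * 7.863511
Width = 25.871

25.871


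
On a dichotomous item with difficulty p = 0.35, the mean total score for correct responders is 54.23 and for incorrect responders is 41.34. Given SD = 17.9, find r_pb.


q = 1 - p = 0.65
rpb = ((M1 - M0) / SD) * sqrt(p * q)
rpb = ((54.23 - 41.34) / 17.9) * sqrt(0.35 * 0.65)
rpb = 0.3435

0.3435


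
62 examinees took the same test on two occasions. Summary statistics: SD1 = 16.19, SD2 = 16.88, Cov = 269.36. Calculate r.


r = cov(X,Y) / (SD_X * SD_Y)
r = 269.36 / (16.19 * 16.88)
r = 269.36 / 273.2872
r = 0.9856

0.9856


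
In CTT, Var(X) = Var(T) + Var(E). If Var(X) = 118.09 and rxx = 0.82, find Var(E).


var_true = rxx * var_obs = 0.82 * 118.09 = 96.8338
var_error = var_obs - var_true
var_error = 118.09 - 96.8338
var_error = 21.2562

21.2562


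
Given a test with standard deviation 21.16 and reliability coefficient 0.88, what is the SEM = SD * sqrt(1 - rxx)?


SEM = SD * sqrt(1 - rxx)
SEM = 21.16 * sqrt(1 - 0.88)
SEM = 21.16 * sqrt(0.12) = 21.16 * 0.34641
SEM = 7.33

7.33


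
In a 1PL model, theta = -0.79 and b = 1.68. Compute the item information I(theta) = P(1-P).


P = 1/(1+exp(-(-0.79-1.68))) = 0.078
I = P*(1-P) = 0.078 * 0.922
I = 0.0719

0.0719


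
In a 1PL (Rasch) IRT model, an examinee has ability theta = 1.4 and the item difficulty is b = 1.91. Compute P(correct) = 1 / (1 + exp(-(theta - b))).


theta - b = 1.4 - 1.91 = -0.51
exp(-(theta - b)) = exp(0.51) = 1.6653
P = 1 / (1 + 1.6653)
P = 0.3752

0.3752


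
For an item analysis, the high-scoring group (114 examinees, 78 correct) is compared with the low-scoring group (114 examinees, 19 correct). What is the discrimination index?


p_upper = 78/114 = 0.6842
p_lower = 19/114 = 0.1667
D = 0.6842 - 0.1667 = 0.5175

0.5175


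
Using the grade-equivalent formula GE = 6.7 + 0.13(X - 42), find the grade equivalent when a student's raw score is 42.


raw - median = 42 - 42 = 0
slope * diff = 0.13 * 0 = 0.0
GE = 6.7 + 0.0
GE = 6.7

6.7


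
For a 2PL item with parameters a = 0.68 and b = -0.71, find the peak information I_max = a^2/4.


For 2PL, max info at theta = b = -0.71
I_max = a^2 / 4 = 0.68^2 / 4
= 0.4624 / 4
I_max = 0.1156

0.1156


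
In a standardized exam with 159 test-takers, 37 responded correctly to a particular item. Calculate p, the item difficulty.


Item difficulty p = number correct / total examinees
p = 37 / 159
p = 0.2327

0.2327


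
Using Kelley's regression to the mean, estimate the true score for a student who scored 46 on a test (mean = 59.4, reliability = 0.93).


T_est = rxx * X + (1 - rxx) * mean
T_est = 0.93 * 46 + 0.07 * 59.4
T_est = 42.78 + 4.158
T_est = 46.938

46.938


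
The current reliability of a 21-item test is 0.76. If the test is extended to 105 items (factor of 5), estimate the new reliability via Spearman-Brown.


r_new = (n * rxx) / (1 + (n-1) * rxx)
r_new = (5 * 0.76) / (1 + 4 * 0.76)
r_new = 3.8 / 4.04
r_new = 0.9406

0.9406


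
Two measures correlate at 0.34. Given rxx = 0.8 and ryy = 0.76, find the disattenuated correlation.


r_corrected = rxy / sqrt(rxx * ryy)
= 0.34 / sqrt(0.8 * 0.76)
= 0.34 / sqrt(0.608)
= 0.34 / 0.779744
r_corrected = 0.436

0.436


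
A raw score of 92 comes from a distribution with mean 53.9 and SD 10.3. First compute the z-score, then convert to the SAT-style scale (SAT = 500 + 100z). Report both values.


z = (X - mean) / SD = (92 - 53.9) / 10.3
z = 38.1 / 10.3
z = 3.699
SAT-scale = SAT = 500 + 100z
Carry z at full precision (z = 38.1 / 10.3) into the conversion:
SAT-scale = 500 + 100 * (38.1 / 10.3) = 500 + 3810 / 10.3
SAT-scale = 500 + 369.9029
SAT-scale = 869.9029

869.9029


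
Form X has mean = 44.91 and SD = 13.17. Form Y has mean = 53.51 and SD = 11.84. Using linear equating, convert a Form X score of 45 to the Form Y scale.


slope = SD_Y / SD_X = 11.84 / 13.17 ~ 0.899
intercept = mean_Y - slope * mean_X = 53.51 - (11.84 / 13.17) * 44.91 ~ 13.1353
Y = slope * X + intercept. To avoid rounding drift from the rounded slope/intercept, evaluate the equivalent form Y = mean_Y + SD_Y * (X - mean_X) / SD_X at full precision:
Y = 53.51 + 11.84 * (45 - 44.91) / 13.17
Y = 53.51 + 11.84 * 0.09 / 13.17
Y = 53.51 + 1.0656 / 13.17
Y = 53.51 + 0.0809
Y = 53.5909

53.5909


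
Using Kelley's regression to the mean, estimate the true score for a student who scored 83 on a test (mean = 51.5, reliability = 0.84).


T_est = rxx * X + (1 - rxx) * mean
T_est = 0.84 * 83 + 0.16 * 51.5
T_est = 69.72 + 8.24
T_est = 77.96

77.96


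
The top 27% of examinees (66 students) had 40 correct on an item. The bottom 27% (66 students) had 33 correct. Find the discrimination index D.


p_upper = 40/66 = 0.6061
p_lower = 33/66 = 0.5
D = 0.6061 - 0.5 = 0.1061

0.1061


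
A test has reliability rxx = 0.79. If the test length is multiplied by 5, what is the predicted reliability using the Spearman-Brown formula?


r_new = (n * rxx) / (1 + (n-1) * rxx)
r_new = (5 * 0.79) / (1 + 4 * 0.79)
r_new = 3.95 / 4.16
r_new = 0.9495

0.9495


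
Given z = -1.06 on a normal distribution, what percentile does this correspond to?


CDF(z) = 0.5 * (1 + erf(z/sqrt(2)))
erf(-0.7495) = -0.7109
CDF = 0.1446
Percentile rank = 0.1446 * 100 = 14.46

14.46


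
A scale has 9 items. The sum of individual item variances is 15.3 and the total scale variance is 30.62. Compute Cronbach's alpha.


alpha = (k/(k-1)) * (1 - sum(si^2)/s_total^2)
= (9/8) * (1 - 15.3/30.62)
alpha = 0.5629

0.5629


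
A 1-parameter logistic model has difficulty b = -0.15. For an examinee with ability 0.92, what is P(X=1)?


theta - b = 0.92 - -0.15 = 1.07
exp(-(theta - b)) = exp(-1.07) = 0.343
P = 1 / (1 + 0.343)
P = 0.7446

0.7446


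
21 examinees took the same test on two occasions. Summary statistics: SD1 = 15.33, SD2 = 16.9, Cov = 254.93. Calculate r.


r = cov(X,Y) / (SD_X * SD_Y)
r = 254.93 / (15.33 * 16.9)
r = 254.93 / 259.077
r = 0.984

0.984


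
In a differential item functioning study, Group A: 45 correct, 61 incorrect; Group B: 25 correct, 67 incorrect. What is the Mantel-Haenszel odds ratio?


Odds_A = 45/61 = 0.7377
Odds_B = 25/67 = 0.3731
OR = Odds_A / Odds_B = 0.7377 / 0.3731
Exactly, OR = (45 * 67) / (61 * 25) = 3015 / 1525
OR = 1.977

1.977


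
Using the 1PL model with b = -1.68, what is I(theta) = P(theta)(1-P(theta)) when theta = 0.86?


P = 1/(1+exp(-(0.86--1.68))) = 0.9269
I = P*(1-P) = 0.9269 * 0.0731
I = 0.0678

0.0678


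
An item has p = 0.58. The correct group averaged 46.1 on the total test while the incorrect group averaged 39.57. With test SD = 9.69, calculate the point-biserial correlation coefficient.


q = 1 - p = 0.42
rpb = ((M1 - M0) / SD) * sqrt(p * q)
rpb = ((46.1 - 39.57) / 9.69) * sqrt(0.58 * 0.42)
rpb = 0.3326

0.3326


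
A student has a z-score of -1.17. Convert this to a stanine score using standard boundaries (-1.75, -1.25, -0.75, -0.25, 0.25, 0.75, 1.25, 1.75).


Stanine boundaries: [-1.75, -1.25, -0.75, -0.25, 0.25, 0.75, 1.25, 1.75]
z = -1.17
Check each boundary:
  z >= -1.75 -> could be stanine 2
  z >= -1.25 -> could be stanine 3
  z < -0.75
  z < -0.25
  z < 0.25
  z < 0.75
  z < 1.25
  z < 1.75
Highest qualifying boundary gives stanine = 3

3


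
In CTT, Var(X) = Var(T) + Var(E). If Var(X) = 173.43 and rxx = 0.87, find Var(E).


var_true = rxx * var_obs = 0.87 * 173.43 = 150.8841
var_error = var_obs - var_true
var_error = 173.43 - 150.8841
var_error = 22.5459

22.5459


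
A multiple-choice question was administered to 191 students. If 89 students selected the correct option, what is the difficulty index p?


Item difficulty p = number correct / total examinees
p = 89 / 191
p = 0.466

0.466


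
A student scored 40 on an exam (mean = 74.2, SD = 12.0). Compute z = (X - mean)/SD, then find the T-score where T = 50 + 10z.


z = (X - mean) / SD = (40 - 74.2) / 12.0
z = -34.2 / 12.0
z = -2.85
T-score = T = 50 + 10z
Carry z at full precision (z = -34.2 / 12.0) into the conversion:
T-score = 50 + 10 * (-34.2 / 12.0) = 50 + -342 / 12.0
T-score = 50 + -28.5
T-score = 21.5

21.5


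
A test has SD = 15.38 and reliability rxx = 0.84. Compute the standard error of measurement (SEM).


SEM = SD * sqrt(1 - rxx)
SEM = 15.38 * sqrt(1 - 0.84)
SEM = 15.38 * sqrt(0.16) = 15.38 * 0.4
SEM = 6.152

6.152


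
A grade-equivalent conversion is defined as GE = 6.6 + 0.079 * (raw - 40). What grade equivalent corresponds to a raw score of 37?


raw - median = 37 - 40 = -3
slope * diff = 0.079 * -3 = -0.237
GE = 6.6 + -0.237
GE = 6.363

6.363


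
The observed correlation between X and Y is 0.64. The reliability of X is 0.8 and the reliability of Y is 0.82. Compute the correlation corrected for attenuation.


r_corrected = rxy / sqrt(rxx * ryy)
= 0.64 / sqrt(0.8 * 0.82)
= 0.64 / sqrt(0.656)
= 0.64 / 0.809938
r_corrected = 0.7902

0.7902


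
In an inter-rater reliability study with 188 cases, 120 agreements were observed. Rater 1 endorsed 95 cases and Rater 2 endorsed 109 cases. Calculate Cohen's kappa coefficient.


P_o = 120/188 = 0.638298
P_e = (95*109 + 93*79) / 35344 = 0.500849
kappa = (P_o - P_e) / (1 - P_e)
kappa = (0.638298 - 0.500849) / (1 - 0.500849)
kappa = 0.2754

0.2754


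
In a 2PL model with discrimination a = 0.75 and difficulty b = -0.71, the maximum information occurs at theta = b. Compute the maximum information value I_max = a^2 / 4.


For 2PL, max info at theta = b = -0.71
I_max = a^2 / 4 = 0.75^2 / 4
= 0.5625 / 4
I_max = 0.1406

0.1406


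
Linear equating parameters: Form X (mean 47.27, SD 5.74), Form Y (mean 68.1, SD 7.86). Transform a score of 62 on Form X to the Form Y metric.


slope = SD_Y / SD_X = 7.86 / 5.74 ~ 1.3693
intercept = mean_Y - slope * mean_X = 68.1 - (7.86 / 5.74) * 47.27 ~ 3.3714
Y = slope * X + intercept. To avoid rounding drift from the rounded slope/intercept, evaluate the equivalent form Y = mean_Y + SD_Y * (X - mean_X) / SD_X at full precision:
Y = 68.1 + 7.86 * (62 - 47.27) / 5.74
Y = 68.1 + 7.86 * 14.73 / 5.74
Y = 68.1 + 115.7778 / 5.74
Y = 68.1 + 20.1703
Y = 88.2703

88.2703


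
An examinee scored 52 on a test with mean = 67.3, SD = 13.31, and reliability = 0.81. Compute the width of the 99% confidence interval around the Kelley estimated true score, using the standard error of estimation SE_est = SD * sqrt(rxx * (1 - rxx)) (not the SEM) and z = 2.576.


True score estimate = 0.81*52 + 0.19*67.3 = 54.907
SE_est = SD * sqrt(rxx * (1 - rxx)) = 13.31 * sqrt(0.81 * 0.19) = 13.31 * sqrt(0.1539) = 5.221525
CI = T_est +/- z * SE_est, so width = 2 * z * SE_est = 2 * 2.576 * 5.221525
Width = 26.9013

26.9013


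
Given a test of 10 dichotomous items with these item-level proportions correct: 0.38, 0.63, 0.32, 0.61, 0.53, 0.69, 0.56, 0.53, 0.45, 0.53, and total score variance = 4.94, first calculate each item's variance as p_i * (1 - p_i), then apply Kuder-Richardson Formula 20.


For each item, compute p_i * q_i:
  Item 1: 0.38 * 0.62 = 0.2356
  Item 2: 0.63 * 0.37 = 0.2331
  Item 3: 0.32 * 0.68 = 0.2176
  Item 4: 0.61 * 0.39 = 0.2379
  Item 5: 0.53 * 0.47 = 0.2491
  Item 6: 0.69 * 0.31 = 0.2139
  Item 7: 0.56 * 0.44 = 0.2464
  Item 8: 0.53 * 0.47 = 0.2491
  Item 9: 0.45 * 0.55 = 0.2475
  Item 10: 0.53 * 0.47 = 0.2491
Sum(p_i * q_i) = 0.2356 + 0.2331 + 0.2176 + 0.2379 + 0.2491 + 0.2139 + 0.2464 + 0.2491 + 0.2475 + 0.2491 = 2.3793
KR-20 = (k/(k-1)) * (1 - Sum(p_i*q_i) / Var_total)
= (10/9) * (1 - 2.3793/4.94)
= 1.1111 * 0.5184
KR-20 = 0.576

0.576


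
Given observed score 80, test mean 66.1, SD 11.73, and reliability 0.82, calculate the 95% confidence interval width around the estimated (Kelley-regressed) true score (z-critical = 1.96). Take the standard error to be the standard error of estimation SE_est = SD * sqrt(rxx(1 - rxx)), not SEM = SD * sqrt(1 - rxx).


True score estimate = 0.82*80 + 0.18*66.1 = 77.498
SE_est = SD * sqrt(rxx * (1 - rxx)) = 11.73 * sqrt(0.82 * 0.18) = 11.73 * sqrt(0.1476) = 4.506519
CI = T_est +/- z * SE_est, so width = 2 * z * SE_est = 2 * 1.96 * 4.506519
Width = 17.6656

17.6656


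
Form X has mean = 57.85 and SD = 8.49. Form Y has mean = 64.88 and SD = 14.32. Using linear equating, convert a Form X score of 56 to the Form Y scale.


slope = SD_Y / SD_X = 14.32 / 8.49 ~ 1.6867
intercept = mean_Y - slope * mean_X = 64.88 - (14.32 / 8.49) * 57.85 ~ -32.695
Y = slope * X + intercept. To avoid rounding drift from the rounded slope/intercept, evaluate the equivalent form Y = mean_Y + SD_Y * (X - mean_X) / SD_X at full precision:
Y = 64.88 + 14.32 * (56 - 57.85) / 8.49
Y = 64.88 - 14.32 * 1.85 / 8.49
Y = 64.88 - 26.492 / 8.49
Y = 64.88 - 3.1204
Y = 61.7596

61.7596


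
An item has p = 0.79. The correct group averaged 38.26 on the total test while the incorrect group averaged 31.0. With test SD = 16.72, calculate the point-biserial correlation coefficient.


q = 1 - p = 0.21
rpb = ((M1 - M0) / SD) * sqrt(p * q)
rpb = ((38.26 - 31.0) / 16.72) * sqrt(0.79 * 0.21)
rpb = 0.1769

0.1769


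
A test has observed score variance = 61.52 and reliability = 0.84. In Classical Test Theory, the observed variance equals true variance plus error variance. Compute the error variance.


var_true = rxx * var_obs = 0.84 * 61.52 = 51.6768
var_error = var_obs - var_true
var_error = 61.52 - 51.6768
var_error = 9.8432

9.8432


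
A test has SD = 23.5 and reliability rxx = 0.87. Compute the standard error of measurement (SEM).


SEM = SD * sqrt(1 - rxx)
SEM = 23.5 * sqrt(1 - 0.87)
SEM = 23.5 * sqrt(0.13) = 23.5 * 0.360555
SEM = 8.473

8.473


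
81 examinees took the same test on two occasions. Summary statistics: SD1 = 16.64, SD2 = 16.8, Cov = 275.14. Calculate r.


r = cov(X,Y) / (SD_X * SD_Y)
r = 275.14 / (16.64 * 16.8)
r = 275.14 / 279.552
r = 0.9842

0.9842


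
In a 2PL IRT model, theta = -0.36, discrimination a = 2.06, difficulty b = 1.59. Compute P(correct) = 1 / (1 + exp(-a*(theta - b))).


a*(theta - b) = 2.06 * (-0.36 - 1.59) = -4.017
exp(--4.017) = 55.5343
P = 1 / (1 + 55.5343)
P = 0.0177

0.0177


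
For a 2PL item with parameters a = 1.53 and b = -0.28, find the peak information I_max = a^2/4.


For 2PL, max info at theta = b = -0.28
I_max = a^2 / 4 = 1.53^2 / 4
= 2.3409 / 4
I_max = 0.5852

0.5852


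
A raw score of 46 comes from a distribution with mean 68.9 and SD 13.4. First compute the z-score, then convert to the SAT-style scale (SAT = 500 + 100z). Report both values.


z = (X - mean) / SD = (46 - 68.9) / 13.4
z = -22.9 / 13.4
z = -1.709
SAT-scale = SAT = 500 + 100z
Carry z at full precision (z = -22.9 / 13.4) into the conversion:
SAT-scale = 500 + 100 * (-22.9 / 13.4) = 500 + -2290 / 13.4
SAT-scale = 500 + -170.8955
SAT-scale = 329.1045

329.1045


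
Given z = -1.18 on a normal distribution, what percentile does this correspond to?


CDF(z) = 0.5 * (1 + erf(z/sqrt(2)))
erf(-0.8344) = -0.762
CDF = 0.119
Percentile rank = 0.119 * 100 = 11.9

11.9


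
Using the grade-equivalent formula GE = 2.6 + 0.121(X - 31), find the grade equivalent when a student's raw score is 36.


raw - median = 36 - 31 = 5
slope * diff = 0.121 * 5 = 0.605
GE = 2.6 + 0.605
GE = 3.205

3.205


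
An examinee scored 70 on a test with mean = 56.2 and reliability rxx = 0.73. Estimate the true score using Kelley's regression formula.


T_est = rxx * X + (1 - rxx) * mean
T_est = 0.73 * 70 + 0.27 * 56.2
T_est = 51.1 + 15.174
T_est = 66.274

66.274


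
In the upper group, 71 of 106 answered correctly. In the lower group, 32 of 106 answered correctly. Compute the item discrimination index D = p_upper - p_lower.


p_upper = 71/106 = 0.6698
p_lower = 32/106 = 0.3019
D = 0.6698 - 0.3019 = 0.3679

0.3679


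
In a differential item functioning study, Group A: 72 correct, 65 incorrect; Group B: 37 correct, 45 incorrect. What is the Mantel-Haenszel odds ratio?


Odds_A = 72/65 = 1.1077
Odds_B = 37/45 = 0.8222
OR = Odds_A / Odds_B = 1.1077 / 0.8222
Exactly, OR = (72 * 45) / (65 * 37) = 3240 / 2405
OR = 1.3472

1.3472


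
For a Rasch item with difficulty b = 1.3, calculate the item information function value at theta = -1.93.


P = 1/(1+exp(-(-1.93-1.3))) = 0.0381
I = P*(1-P) = 0.0381 * 0.9619
I = 0.0366

0.0366


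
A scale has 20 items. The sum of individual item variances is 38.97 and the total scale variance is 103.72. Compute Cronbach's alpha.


alpha = (k/(k-1)) * (1 - sum(si^2)/s_total^2)
= (20/19) * (1 - 38.97/103.72)
alpha = 0.6571

0.6571


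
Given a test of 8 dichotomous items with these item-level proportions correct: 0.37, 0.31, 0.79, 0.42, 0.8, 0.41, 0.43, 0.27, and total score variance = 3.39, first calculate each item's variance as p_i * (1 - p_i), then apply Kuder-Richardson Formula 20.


For each item, compute p_i * q_i:
  Item 1: 0.37 * 0.63 = 0.2331
  Item 2: 0.31 * 0.69 = 0.2139
  Item 3: 0.79 * 0.21 = 0.1659
  Item 4: 0.42 * 0.58 = 0.2436
  Item 5: 0.8 * 0.2 = 0.16
  Item 6: 0.41 * 0.59 = 0.2419
  Item 7: 0.43 * 0.57 = 0.2451
  Item 8: 0.27 * 0.73 = 0.1971
Sum(p_i * q_i) = 0.2331 + 0.2139 + 0.1659 + 0.2436 + 0.16 + 0.2419 + 0.2451 + 0.1971 = 1.7006
KR-20 = (k/(k-1)) * (1 - Sum(p_i*q_i) / Var_total)
= (8/7) * (1 - 1.7006/3.39)
= 1.1429 * 0.4983
KR-20 = 0.5695

0.5695


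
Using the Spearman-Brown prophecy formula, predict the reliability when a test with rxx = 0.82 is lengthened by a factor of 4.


r_new = (n * rxx) / (1 + (n-1) * rxx)
r_new = (4 * 0.82) / (1 + 3 * 0.82)
r_new = 3.28 / 3.46
r_new = 0.948

0.948


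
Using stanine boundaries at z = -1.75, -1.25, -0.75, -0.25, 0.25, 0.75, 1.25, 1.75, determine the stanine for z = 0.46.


Stanine boundaries: [-1.75, -1.25, -0.75, -0.25, 0.25, 0.75, 1.25, 1.75]
z = 0.46
Check each boundary:
  z >= -1.75 -> could be stanine 2
  z >= -1.25 -> could be stanine 3
  z >= -0.75 -> could be stanine 4
  z >= -0.25 -> could be stanine 5
  z >= 0.25 -> could be stanine 6
  z < 0.75
  z < 1.25
  z < 1.75
Highest qualifying boundary gives stanine = 6

6


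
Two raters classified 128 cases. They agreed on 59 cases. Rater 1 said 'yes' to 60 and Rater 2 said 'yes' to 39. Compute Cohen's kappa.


P_o = 59/128 = 0.460938
P_e = (60*39 + 68*89) / 16384 = 0.512207
kappa = (P_o - P_e) / (1 - P_e)
kappa = (0.460938 - 0.512207) / (1 - 0.512207)
kappa = -0.1051

-0.1051


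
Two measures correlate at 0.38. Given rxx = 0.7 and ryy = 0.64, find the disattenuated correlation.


r_corrected = rxy / sqrt(rxx * ryy)
= 0.38 / sqrt(0.7 * 0.64)
= 0.38 / sqrt(0.448)
= 0.38 / 0.669328
r_corrected = 0.5677

0.5677


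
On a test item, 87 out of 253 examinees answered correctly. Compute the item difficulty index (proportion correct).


Item difficulty p = number correct / total examinees
p = 87 / 253
p = 0.3439

0.3439


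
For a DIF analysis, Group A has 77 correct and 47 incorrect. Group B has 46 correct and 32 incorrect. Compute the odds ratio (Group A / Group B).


Odds_A = 77/47 = 1.6383
Odds_B = 46/32 = 1.4375
OR = Odds_A / Odds_B = 1.6383 / 1.4375
Exactly, OR = (77 * 32) / (47 * 46) = 2464 / 2162
OR = 1.1397

1.1397


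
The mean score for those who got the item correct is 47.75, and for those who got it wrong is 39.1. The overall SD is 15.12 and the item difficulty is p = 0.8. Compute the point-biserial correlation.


q = 1 - p = 0.2
rpb = ((M1 - M0) / SD) * sqrt(p * q)
rpb = ((47.75 - 39.1) / 15.12) * sqrt(0.8 * 0.2)
rpb = 0.2288

0.2288


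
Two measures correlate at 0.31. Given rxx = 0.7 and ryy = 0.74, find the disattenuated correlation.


r_corrected = rxy / sqrt(rxx * ryy)
= 0.31 / sqrt(0.7 * 0.74)
= 0.31 / sqrt(0.518)
= 0.31 / 0.719722
r_corrected = 0.4307

0.4307


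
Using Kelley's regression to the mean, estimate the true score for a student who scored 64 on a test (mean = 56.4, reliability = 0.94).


T_est = rxx * X + (1 - rxx) * mean
T_est = 0.94 * 64 + 0.06 * 56.4
T_est = 60.16 + 3.384
T_est = 63.544

63.544


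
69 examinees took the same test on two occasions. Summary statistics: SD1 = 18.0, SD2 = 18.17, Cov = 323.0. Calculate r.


r = cov(X,Y) / (SD_X * SD_Y)
r = 323.0 / (18.0 * 18.17)
r = 323.0 / 327.06
r = 0.9876

0.9876


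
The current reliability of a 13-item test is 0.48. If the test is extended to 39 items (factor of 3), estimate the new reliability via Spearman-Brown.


r_new = (n * rxx) / (1 + (n-1) * rxx)
r_new = (3 * 0.48) / (1 + 2 * 0.48)
r_new = 1.44 / 1.96
r_new = 0.7347

0.7347


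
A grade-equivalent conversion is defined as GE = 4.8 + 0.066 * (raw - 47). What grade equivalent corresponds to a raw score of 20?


raw - median = 20 - 47 = -27
slope * diff = 0.066 * -27 = -1.782
GE = 4.8 + -1.782
GE = 3.018

3.018


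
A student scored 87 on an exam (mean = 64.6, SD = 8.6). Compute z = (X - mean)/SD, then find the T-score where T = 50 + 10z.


z = (X - mean) / SD = (87 - 64.6) / 8.6
z = 22.4 / 8.6
z = 2.6047
T-score = T = 50 + 10z
Carry z at full precision (z = 22.4 / 8.6) into the conversion:
T-score = 50 + 10 * (22.4 / 8.6) = 50 + 224 / 8.6
T-score = 50 + 26.0465
T-score = 76.0465

76.0465


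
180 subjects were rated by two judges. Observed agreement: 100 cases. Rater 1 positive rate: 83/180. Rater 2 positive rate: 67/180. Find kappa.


P_o = 100/180 = 0.555556
P_e = (83*67 + 97*113) / 32400 = 0.509938
kappa = (P_o - P_e) / (1 - P_e)
kappa = (0.555556 - 0.509938) / (1 - 0.509938)
kappa = 0.0931

0.0931


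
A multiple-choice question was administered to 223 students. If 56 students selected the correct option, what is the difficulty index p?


Item difficulty p = number correct / total examinees
p = 56 / 223
p = 0.2511

0.2511


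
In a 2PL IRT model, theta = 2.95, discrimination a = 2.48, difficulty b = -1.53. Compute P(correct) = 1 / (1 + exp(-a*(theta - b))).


a*(theta - b) = 2.48 * (2.95 - -1.53) = 11.1104
exp(-11.1104) = 0.0
P = 1 / (1 + 0.0)
P = 1.0

1.0


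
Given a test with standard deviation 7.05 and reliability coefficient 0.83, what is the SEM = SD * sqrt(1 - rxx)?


SEM = SD * sqrt(1 - rxx)
SEM = 7.05 * sqrt(1 - 0.83)
SEM = 7.05 * sqrt(0.17) = 7.05 * 0.412311
SEM = 2.9068

2.9068


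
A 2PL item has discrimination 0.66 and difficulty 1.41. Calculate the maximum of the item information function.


For 2PL, max info at theta = b = 1.41
I_max = a^2 / 4 = 0.66^2 / 4
= 0.4356 / 4
I_max = 0.1089

0.1089
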